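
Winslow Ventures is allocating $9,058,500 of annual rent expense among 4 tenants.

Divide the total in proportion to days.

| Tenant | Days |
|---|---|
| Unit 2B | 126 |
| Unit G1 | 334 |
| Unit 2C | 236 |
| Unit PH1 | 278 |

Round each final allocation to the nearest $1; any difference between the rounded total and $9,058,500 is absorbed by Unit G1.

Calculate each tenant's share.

Unit 2B: $1,171,839; Unit G1: $3,106,302; Unit 2C: $2,194,873; Unit PH1: $2,585,486

Days total: 974.
Unrounded shares: Unit 2B 126/974 × $9,058,500 = 1,171,838.81; Unit G1 334/974 × $9,058,500 = 3,106,302.87; Unit 2C 236/974 × $9,058,500 = 2,194,872.69; Unit PH1 278/974 × $9,058,500 = 2,585,485.63.
At nearest $1: Unit 2B $1,171,839; Unit G1 $3,106,303; Unit 2C $2,194,873; Unit PH1 $2,585,486. Sum = $9,058,501.
Difference $9,058,500 − $9,058,501 = −$1 applied to Unit G1: Unit G1 becomes $3,106,302.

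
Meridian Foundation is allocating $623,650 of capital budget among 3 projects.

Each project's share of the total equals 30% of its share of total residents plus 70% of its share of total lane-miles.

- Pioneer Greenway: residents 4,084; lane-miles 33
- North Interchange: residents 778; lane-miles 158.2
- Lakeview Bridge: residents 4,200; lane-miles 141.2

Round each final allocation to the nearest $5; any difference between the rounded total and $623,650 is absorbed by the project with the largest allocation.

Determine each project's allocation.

Pioneer Greenway: $127,660 | North Interchange: $223,835 | Lakeview Bridge: $272,155

Residents total 9,062; lane-miles total 332.4.
Combined weights (30% residents + 70% lane-miles): Pioneer Greenway 0.2047; North Interchange 0.3589; Lakeview Bridge 0.4364.
Pro-rata amounts: Pioneer Greenway 127,658.99; North Interchange 223,833.43; Lakeview Bridge 272,157.58.
After rounding ($5): Pioneer Greenway $127,660; North Interchange $223,835; Lakeview Bridge $272,160. Sum = $623,655.
Difference $623,650 − $623,655 = −$5 applied to largest allocation (Lakeview Bridge): Lakeview Bridge becomes $272,155.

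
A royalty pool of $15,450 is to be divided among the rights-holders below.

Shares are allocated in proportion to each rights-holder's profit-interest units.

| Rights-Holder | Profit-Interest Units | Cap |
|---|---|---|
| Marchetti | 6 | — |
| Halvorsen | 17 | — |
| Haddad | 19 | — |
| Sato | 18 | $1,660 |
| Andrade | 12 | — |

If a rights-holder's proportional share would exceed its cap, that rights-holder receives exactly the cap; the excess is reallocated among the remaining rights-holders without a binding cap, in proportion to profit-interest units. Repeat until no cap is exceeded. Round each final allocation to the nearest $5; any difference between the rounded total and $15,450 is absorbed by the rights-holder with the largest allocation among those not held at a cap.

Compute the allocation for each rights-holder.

Profit-interest units total: 72.
Pro-rata shares before constraints: Marchetti 1,287.50; Halvorsen 3,647.92; Haddad 4,077.08; Sato 3,862.50; Andrade 2,575.00.
Held at cap: Sato ($1,660); remaining pool $13,790 reallocated over remaining profit-interest units 54.
Shares after redistribution: Marchetti 1,532.22 → $1,530; Halvorsen 4,341.30 → $4,340; Haddad 4,852.04 → $4,850; Andrade 3,064.44 → $3,065.
Rounding difference +$5 applied to Haddad → $4,855.

Marchetti: $1,530; Halvorsen: $4,340; Haddad: $4,855; Sato: $1,660; Andrade: $3,065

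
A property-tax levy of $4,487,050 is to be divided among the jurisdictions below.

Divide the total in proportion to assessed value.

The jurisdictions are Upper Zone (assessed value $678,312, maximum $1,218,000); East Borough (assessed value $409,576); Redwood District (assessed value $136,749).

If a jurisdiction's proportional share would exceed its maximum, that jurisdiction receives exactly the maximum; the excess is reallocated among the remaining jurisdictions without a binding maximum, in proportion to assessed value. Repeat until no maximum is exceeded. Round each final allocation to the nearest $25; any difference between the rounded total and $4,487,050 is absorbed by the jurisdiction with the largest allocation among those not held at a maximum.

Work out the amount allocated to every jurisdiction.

Upper Zone: $1,218,000; East Borough: $2,450,775; Redwood District: $818,275

Assessed value total: 1,224,637.
Proportional shares (ignoring caps): Upper Zone 2,485,324.11; East Borough 1,500,679.79; Redwood District 501,046.11.
Held at cap: Upper Zone ($1,218,000); balance $3,269,050 reallocated over remaining assessed value 546,325.
Remaining shares: East Borough 2,450,783.73 → $2,450,775; Redwood District 818,266.27 → $818,275.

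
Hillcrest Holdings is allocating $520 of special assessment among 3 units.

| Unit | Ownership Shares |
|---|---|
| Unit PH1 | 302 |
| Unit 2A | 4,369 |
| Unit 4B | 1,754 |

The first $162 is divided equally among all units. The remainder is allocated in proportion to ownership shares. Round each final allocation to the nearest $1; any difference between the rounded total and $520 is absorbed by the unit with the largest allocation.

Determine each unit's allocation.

Unit PH1: $71; Unit 2A: $297; Unit 4B: $152

$162 shared equally gives $54 per unit.
Remainder $358 by ownership shares (total 6,425): Unit PH1 16.83 → $17; Unit 2A 243.44 → $243; Unit 4B 97.73 → $98.
Totals: Unit PH1 $54 + $17 = $71; Unit 2A $54 + $243 = $297; Unit 4B $54 + $98 = $152.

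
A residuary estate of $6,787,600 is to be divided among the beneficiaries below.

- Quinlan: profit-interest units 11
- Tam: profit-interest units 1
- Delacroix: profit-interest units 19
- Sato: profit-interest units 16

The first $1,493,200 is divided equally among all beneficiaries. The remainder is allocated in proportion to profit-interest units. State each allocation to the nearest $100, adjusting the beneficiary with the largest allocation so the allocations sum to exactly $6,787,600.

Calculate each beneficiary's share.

First tranche $1,493,200 split equally: $373,300 each.
Remainder $5,294,400 by profit-interest units (total 47): Quinlan 1,239,114.89 → $1,239,100; Tam 112,646.81 → $112,600; Delacroix 2,140,289.36 → $2,140,300; Sato 1,802,348.94 → $1,802,300.
Rounding difference +$100 on remainder applied to Delacroix.
Totals: Quinlan $373,300 + $1,239,100 = $1,612,400; Tam $373,300 + $112,600 = $485,900; Delacroix $373,300 + $2,140,400 = $2,513,700; Sato $373,300 + $1,802,300 = $2,175,600.

Quinlan: $1,612,400 · Tam: $485,900 · Delacroix: $2,513,700 · Sato: $2,175,600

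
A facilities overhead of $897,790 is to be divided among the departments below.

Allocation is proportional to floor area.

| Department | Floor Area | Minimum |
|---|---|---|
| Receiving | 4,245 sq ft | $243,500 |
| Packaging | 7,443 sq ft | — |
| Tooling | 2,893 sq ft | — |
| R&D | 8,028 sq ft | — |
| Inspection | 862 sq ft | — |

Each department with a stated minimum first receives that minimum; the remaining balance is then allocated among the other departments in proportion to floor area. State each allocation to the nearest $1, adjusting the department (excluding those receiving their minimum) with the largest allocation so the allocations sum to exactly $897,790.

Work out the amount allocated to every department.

Receiving: $243,500 · Packaging: $253,297 · Tooling: $98,453 · R&D: $273,205 · Inspection: $29,335

Fund the minimums — Receiving $243,500. Residual $654,290.
Residual split over remaining floor area 19,226: Packaging 253,296.60 → $253,297; Tooling 98,453.19 → $98,453; R&D 273,205.04 → $273,205; Inspection 29,335.17 → $29,335.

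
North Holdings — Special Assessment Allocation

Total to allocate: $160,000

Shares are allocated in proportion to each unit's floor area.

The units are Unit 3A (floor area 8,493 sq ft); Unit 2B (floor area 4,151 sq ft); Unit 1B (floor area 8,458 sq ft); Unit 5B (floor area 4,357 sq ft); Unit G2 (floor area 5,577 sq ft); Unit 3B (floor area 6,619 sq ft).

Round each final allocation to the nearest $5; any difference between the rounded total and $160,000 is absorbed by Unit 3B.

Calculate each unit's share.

Unit 3A: $36,090 | Unit 2B: $17,640 | Unit 1B: $35,940 | Unit 5B: $18,515 | Unit G2: $23,695 | Unit 3B: $28,120

Floor area total: 37,655.
Raw shares: Unit 3A 8,493/37,655 × $160,000 = 36,087.64; Unit 2B 4,151/37,655 × $160,000 = 17,638.03; Unit 1B 8,458/37,655 × $160,000 = 35,938.92; Unit 5B 4,357/37,655 × $160,000 = 18,513.34; Unit G2 5,577/37,655 × $160,000 = 23,697.25; Unit 3B 6,619/37,655 × $160,000 = 28,124.82.
After rounding ($5): Unit 3A $36,090; Unit 2B $17,640; Unit 1B $35,940; Unit 5B $18,515; Unit G2 $23,695; Unit 3B $28,125. Sum = $160,005.
Difference $160,000 − $160,005 = −$5 applied to Unit 3B: Unit 3B becomes $28,120.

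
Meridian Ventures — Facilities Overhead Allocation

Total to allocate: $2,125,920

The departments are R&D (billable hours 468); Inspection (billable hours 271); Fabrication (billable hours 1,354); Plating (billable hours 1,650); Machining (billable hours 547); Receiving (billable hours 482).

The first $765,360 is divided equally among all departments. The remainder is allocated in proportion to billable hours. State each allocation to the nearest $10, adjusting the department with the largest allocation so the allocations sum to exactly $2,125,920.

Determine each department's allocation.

R&D: $260,990 | Inspection: $204,830 | Fabrication: $513,600 | Plating: $598,000 | Machining: $283,520 | Receiving: $264,980

$765,360 shared equally gives $127,560 per department.
Remainder $1,360,560 by billable hours (total 4,772): R&D 133,432.96 → $133,430; Inspection 77,265.67 → $77,270; Fabrication 386,043.22 → $386,040; Plating 470,436.71 → $470,440; Machining 155,956.90 → $155,960; Receiving 137,424.54 → $137,420.
Totals: R&D $127,560 + $133,430 = $260,990; Inspection $127,560 + $77,270 = $204,830; Fabrication $127,560 + $386,040 = $513,600; Plating $127,560 + $470,440 = $598,000; Machining $127,560 + $155,960 = $283,520; Receiving $127,560 + $137,420 = $264,980.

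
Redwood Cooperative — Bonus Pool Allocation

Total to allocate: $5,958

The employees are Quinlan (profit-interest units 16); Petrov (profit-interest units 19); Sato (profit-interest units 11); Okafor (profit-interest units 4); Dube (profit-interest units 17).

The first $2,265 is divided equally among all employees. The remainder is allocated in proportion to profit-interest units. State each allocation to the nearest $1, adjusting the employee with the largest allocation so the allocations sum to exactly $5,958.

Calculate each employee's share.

$2,265 shared equally gives $453 per employee.
Remainder $3,693 by profit-interest units (total 67): Quinlan 881.91 → $882; Petrov 1,047.27 → $1,047; Sato 606.31 → $606; Okafor 220.48 → $220; Dube 937.03 → $937.
Rounding difference +$1 on remainder applied to Petrov.
Totals: Quinlan $453 + $882 = $1,335; Petrov $453 + $1,048 = $1,501; Sato $453 + $606 = $1,059; Okafor $453 + $220 = $673; Dube $453 + $937 = $1,390.

Quinlan: $1,335 · Petrov: $1,501 · Sato: $1,059 · Okafor: $673 · Dube: $1,390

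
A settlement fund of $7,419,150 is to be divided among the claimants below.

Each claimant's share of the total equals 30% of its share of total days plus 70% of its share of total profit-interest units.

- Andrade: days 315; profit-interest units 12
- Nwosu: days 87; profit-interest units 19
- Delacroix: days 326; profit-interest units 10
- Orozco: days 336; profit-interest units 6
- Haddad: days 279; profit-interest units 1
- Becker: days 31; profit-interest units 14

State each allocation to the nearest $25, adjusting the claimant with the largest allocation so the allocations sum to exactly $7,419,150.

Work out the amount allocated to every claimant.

Andrade: $1,515,450 | Nwosu: $1,732,450 | Delacroix: $1,365,725 | Orozco: $1,046,875 | Haddad: $535,725 | Becker: $1,222,925

Days total 1,374; profit-interest units total 62.
Combined weights (30% days + 70% profit-interest units): Andrade 0.2043; Nwosu 0.2335; Delacroix 0.1841; Orozco 0.1411; Haddad 0.0722; Becker 0.1648.
Unrounded shares: Andrade 1,515,444.21; Nwosu 1,732,458.79; Delacroix 1,365,733.94; Orozco 1,046,874.57; Haddad 535,717.18; Becker 1,222,921.31.
At nearest $25: Andrade $1,515,450; Nwosu $1,732,450; Delacroix $1,365,725; Orozco $1,046,875; Haddad $535,725; Becker $1,222,925. Sum = $7,419,150.
Sum already equals the total — no adjustment.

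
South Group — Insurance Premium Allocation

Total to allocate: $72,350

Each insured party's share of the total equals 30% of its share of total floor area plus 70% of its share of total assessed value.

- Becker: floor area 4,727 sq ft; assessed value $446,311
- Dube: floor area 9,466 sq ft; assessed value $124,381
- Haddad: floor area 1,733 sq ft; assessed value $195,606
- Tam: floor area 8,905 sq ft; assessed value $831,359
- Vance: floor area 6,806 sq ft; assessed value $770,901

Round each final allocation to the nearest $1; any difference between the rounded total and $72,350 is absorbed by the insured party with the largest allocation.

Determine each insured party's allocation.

Floor area total 31,637; assessed value total 2,368,558.
Blended shares (30% floor area + 70% assessed value): Becker 0.1767; Dube 0.1265; Haddad 0.0742; Tam 0.3301; Vance 0.2924.
Raw shares: Becker 12,786.14; Dube 9,153.82; Haddad 5,371.44; Tam 23,885.69; Vance 21,152.92.
After rounding ($1): Becker $12,786; Dube $9,154; Haddad $5,371; Tam $23,886; Vance $21,153. Sum = $72,350.
Rounded total matches; no reconciliation needed.

Becker: $12,786 | Dube: $9,154 | Haddad: $5,371 | Tam: $23,886 | Vance: $21,153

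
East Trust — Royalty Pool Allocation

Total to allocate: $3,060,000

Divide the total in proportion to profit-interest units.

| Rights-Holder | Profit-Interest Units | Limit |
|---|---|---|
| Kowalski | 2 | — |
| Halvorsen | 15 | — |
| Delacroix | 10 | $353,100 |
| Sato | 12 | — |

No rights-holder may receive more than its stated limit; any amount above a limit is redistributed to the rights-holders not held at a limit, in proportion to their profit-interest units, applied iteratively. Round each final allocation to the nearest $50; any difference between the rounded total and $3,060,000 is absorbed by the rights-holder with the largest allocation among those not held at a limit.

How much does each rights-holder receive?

Kowalski: $186,700; Halvorsen: $1,400,100; Delacroix: $353,100; Sato: $1,120,100

Profit-interest units total: 39.
Proportional shares (ignoring caps): Kowalski 156,923.08; Halvorsen 1,176,923.08; Delacroix 784,615.38; Sato 941,538.46.
Cap binds for Delacroix ($353,100); residual $2,706,900 reallocated over remaining profit-interest units 29.
Redistributed shares: Kowalski 186,682.76 → $186,700; Halvorsen 1,400,120.69 → $1,400,100; Sato 1,120,096.55 → $1,120,100.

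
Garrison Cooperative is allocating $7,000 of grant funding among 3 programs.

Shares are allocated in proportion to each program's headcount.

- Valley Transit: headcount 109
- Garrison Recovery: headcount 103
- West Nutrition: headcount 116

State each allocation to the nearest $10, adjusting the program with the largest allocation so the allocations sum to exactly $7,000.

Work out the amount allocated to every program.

Combined headcount = 328.
Pro-rata amounts: Valley Transit 109/328 × $7,000 = 2,326.22; Garrison Recovery 103/328 × $7,000 = 2,198.17; West Nutrition 116/328 × $7,000 = 2,475.61.
At nearest $10: Valley Transit $2,330; Garrison Recovery $2,200; West Nutrition $2,480. Sum = $7,010.
Difference $7,000 − $7,010 = −$10 applied to largest allocation (West Nutrition): West Nutrition becomes $2,470.

Valley Transit: $2,330 · Garrison Recovery: $2,200 · West Nutrition: $2,470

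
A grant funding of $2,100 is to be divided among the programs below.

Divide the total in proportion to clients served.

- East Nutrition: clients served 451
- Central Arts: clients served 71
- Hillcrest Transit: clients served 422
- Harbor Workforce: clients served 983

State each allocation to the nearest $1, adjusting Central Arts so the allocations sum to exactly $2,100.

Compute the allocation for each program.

Combined clients served = 1,927.
Unrounded shares: East Nutrition 451/1,927 × $2,100 = 491.49; Central Arts 71/1,927 × $2,100 = 77.37; Hillcrest Transit 422/1,927 × $2,100 = 459.89; Harbor Workforce 983/1,927 × $2,100 = 1,071.25.
At nearest $1: East Nutrition $491; Central Arts $77; Hillcrest Transit $460; Harbor Workforce $1,071. Sum = $2,099.
Difference $2,100 − $2,099 = +$1 applied to Central Arts: Central Arts becomes $78.

East Nutrition: $491 · Central Arts: $78 · Hillcrest Transit: $460 · Harbor Workforce: $1,071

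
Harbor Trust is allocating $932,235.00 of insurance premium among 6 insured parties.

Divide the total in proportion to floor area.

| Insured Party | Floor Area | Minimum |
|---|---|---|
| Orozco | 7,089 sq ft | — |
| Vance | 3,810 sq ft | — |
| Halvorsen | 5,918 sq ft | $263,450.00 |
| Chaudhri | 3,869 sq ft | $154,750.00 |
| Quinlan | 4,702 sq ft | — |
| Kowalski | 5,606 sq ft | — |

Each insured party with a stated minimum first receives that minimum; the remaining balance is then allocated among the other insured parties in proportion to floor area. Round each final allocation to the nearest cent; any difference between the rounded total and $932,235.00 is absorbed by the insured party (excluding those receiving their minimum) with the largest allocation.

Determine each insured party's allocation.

Fund the minimums — Halvorsen $263,450.00; Chaudhri $154,750.00. Remaining pool $514,035.00.
Remaining pool split over remaining floor area 21,207: Orozco 171,829.7786 → $171,829.78; Vance 92,350.3254 → $92,350.33; Quinlan 113,971.4514 → $113,971.45; Kowalski 135,883.4446 → $135,883.44.

Orozco: $171,829.78; Vance: $92,350.33; Halvorsen: $263,450.00; Chaudhri: $154,750.00; Quinlan: $113,971.45; Kowalski: $135,883.44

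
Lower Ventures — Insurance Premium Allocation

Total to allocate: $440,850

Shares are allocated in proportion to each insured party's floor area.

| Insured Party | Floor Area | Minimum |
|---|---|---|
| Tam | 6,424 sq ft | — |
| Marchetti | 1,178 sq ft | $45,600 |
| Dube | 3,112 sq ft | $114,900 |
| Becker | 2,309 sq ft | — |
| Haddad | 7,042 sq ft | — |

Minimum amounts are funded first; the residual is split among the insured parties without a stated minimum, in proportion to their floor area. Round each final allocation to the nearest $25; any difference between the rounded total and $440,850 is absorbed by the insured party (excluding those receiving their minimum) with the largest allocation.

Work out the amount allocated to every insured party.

Fund the minimums — Marchetti $45,600; Dube $114,900. Balance $280,350.
Balance split over remaining floor area 15,775: Tam 114,165.98 → $114,175; Becker 41,035.06 → $41,025; Haddad 125,148.95 → $125,150.

Tam: $114,175 · Marchetti: $45,600 · Dube: $114,900 · Becker: $41,025 · Haddad: $125,150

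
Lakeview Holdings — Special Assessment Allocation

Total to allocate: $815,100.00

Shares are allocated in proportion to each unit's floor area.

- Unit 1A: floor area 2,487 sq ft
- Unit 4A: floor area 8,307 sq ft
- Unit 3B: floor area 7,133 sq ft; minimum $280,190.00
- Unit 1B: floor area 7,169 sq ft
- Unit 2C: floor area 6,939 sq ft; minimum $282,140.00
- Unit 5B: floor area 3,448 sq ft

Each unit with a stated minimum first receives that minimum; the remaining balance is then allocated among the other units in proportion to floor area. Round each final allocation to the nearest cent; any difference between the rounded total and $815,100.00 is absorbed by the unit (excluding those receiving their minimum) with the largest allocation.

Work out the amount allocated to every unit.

Guaranteed amounts: Unit 3B $280,190.00; Unit 2C $282,140.00. Remaining pool $252,770.00.
Remaining pool split over remaining floor area 21,411: Unit 1A 29,360.5619 → $29,360.56; Unit 4A 98,069.23497 → $98,069.23; Unit 1B 84,634.4463 → $84,634.45; Unit 5B 40,705.7569 → $40,705.76.

Unit 1A: $29,360.56 · Unit 4A: $98,069.23 · Unit 3B: $280,190.00 · Unit 1B: $84,634.45 · Unit 2C: $282,140.00 · Unit 5B: $40,705.76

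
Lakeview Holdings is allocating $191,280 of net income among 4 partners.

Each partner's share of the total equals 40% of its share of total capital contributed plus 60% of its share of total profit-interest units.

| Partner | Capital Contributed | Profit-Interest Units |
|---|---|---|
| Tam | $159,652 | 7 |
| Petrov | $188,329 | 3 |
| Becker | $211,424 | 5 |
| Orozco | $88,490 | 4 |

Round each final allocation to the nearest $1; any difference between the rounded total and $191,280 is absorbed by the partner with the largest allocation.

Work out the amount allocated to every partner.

Tam: $61,136 | Petrov: $40,362 | Becker: $55,170 | Orozco: $34,612

Capital contributed total 647,895; profit-interest units total 19.
Composite weights (40% capital contributed + 60% profit-interest units): Tam 0.3196; Petrov 0.2110; Becker 0.2884; Orozco 0.1809.
Raw shares: Tam 61,136.76; Petrov 40,361.64; Becker 55,169.84; Orozco 34,611.75.
Rounded to nearest $1: Tam $61,137; Petrov $40,362; Becker $55,170; Orozco $34,612. Sum = $191,281.
Difference $191,280 − $191,281 = −$1 applied to largest allocation (Tam): Tam becomes $61,136.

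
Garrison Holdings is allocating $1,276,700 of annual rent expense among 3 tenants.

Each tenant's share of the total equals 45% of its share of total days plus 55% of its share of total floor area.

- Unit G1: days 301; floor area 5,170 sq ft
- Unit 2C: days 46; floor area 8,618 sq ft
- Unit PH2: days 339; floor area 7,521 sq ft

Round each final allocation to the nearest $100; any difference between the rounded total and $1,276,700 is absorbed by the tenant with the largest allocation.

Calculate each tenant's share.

Unit G1: $422,400; Unit 2C: $322,500; Unit PH2: $531,800

Days total 686; floor area total 21,309.
Composite weights (45% days + 55% floor area): Unit G1 0.3309; Unit 2C 0.2526; Unit PH2 0.4165.
Unrounded shares: Unit G1 422,447.58; Unit 2C 322,509.05; Unit PH2 531,743.37.
At nearest $100: Unit G1 $422,400; Unit 2C $322,500; Unit PH2 $531,700. Sum = $1,276,600.
Difference $1,276,700 − $1,276,600 = +$100 applied to largest allocation (Unit PH2): Unit PH2 becomes $531,800.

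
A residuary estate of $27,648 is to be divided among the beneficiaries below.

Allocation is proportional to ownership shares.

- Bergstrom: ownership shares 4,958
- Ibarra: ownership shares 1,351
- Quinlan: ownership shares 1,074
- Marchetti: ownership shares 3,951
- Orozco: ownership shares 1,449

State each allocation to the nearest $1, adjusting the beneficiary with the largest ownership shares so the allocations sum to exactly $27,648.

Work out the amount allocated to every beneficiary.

Ownership shares total: 4,958 + 1,351 + 1,074 + 3,951 + 1,449 = 12,783.
Pro-rata amounts: Bergstrom 10,723.52; Ibarra 2,922.04; Quinlan 2,322.93; Marchetti 8,545.51; Orozco 3,134.00.
After rounding ($1): Bergstrom $10,724; Ibarra $2,922; Quinlan $2,323; Marchetti $8,546; Orozco $3,134. Sum = $27,649.
Difference $27,648 − $27,649 = −$1 applied to largest ownership shares (Bergstrom): Bergstrom becomes $10,723.

Bergstrom: $10,723; Ibarra: $2,922; Quinlan: $2,323; Marchetti: $8,546; Orozco: $3,134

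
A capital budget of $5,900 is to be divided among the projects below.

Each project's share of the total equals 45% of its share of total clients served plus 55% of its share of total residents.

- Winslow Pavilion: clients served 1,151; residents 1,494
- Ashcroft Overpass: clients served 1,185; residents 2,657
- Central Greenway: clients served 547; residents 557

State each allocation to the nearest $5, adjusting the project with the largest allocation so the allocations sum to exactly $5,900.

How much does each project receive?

Totals — clients served 2,883, residents 4,708.
Composite weights (45% clients served + 55% residents): Winslow Pavilion 0.3542; Ashcroft Overpass 0.4954; Central Greenway 0.1504.
Pro-rata amounts: Winslow Pavilion 2,089.72; Ashcroft Overpass 2,922.63; Central Greenway 887.65.
At nearest $5: Winslow Pavilion $2,090; Ashcroft Overpass $2,925; Central Greenway $890. Sum = $5,905.
Difference $5,900 − $5,905 = −$5 applied to largest allocation (Ashcroft Overpass): Ashcroft Overpass becomes $2,920.

Winslow Pavilion: $2,090 · Ashcroft Overpass: $2,920 · Central Greenway: $890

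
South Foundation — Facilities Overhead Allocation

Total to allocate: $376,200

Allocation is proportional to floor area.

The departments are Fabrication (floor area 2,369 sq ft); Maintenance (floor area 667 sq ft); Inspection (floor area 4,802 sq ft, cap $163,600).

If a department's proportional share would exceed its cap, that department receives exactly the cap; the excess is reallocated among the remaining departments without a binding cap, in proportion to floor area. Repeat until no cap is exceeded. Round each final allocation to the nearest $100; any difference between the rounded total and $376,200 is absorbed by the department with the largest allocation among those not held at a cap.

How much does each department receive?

Sum of floor area: 7,838.
Proportional shares (ignoring caps): Fabrication 113,704.75; Maintenance 32,013.96; Inspection 230,481.30.
Capped: Inspection ($163,600); residual $212,600 reallocated over remaining floor area 3,036.
Redistributed shares: Fabrication 165,892.42 → $165,900; Maintenance 46,707.58 → $46,700.

Fabrication: $165,900; Maintenance: $46,700; Inspection: $163,600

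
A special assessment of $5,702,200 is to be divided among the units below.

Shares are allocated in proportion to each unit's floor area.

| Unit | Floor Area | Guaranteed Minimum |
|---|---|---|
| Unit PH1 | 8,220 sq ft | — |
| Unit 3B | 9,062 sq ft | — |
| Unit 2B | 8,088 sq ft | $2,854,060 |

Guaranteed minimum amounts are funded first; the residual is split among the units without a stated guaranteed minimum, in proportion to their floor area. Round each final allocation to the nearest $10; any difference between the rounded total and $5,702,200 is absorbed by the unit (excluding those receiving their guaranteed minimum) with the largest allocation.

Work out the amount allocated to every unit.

Unit PH1: $1,354,690; Unit 3B: $1,493,450; Unit 2B: $2,854,060

Guaranteed amounts: Unit 2B $2,854,060. Balance $2,848,140.
Balance split over remaining floor area 17,282: Unit PH1 1,354,687.58 → $1,354,690; Unit 3B 1,493,452.42 → $1,493,450.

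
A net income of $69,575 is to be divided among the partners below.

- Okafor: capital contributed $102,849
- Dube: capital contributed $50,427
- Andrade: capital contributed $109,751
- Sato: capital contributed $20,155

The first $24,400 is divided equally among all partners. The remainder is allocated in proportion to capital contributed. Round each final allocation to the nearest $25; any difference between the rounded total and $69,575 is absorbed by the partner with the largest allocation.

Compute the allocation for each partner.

Okafor: $22,500; Dube: $14,150; Andrade: $23,600; Sato: $9,325

Equal tier: $24,400 ÷ 4 = $6,100 apiece.
Remainder $45,175 by capital contributed (total 283,182): Okafor 16,407.13 → $16,400; Dube 8,044.44 → $8,050; Andrade 17,508.18 → $17,500; Sato 3,215.25 → $3,225.
Totals: Okafor $6,100 + $16,400 = $22,500; Dube $6,100 + $8,050 = $14,150; Andrade $6,100 + $17,500 = $23,600; Sato $6,100 + $3,225 = $9,325.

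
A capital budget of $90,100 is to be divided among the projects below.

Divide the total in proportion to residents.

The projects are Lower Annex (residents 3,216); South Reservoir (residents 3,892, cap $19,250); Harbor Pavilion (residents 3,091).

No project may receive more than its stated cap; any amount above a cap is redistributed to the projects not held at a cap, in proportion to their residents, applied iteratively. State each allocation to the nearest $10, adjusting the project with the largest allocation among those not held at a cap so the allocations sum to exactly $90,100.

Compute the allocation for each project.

Total residents = 10,199.
Pro-rata shares before constraints: Lower Annex 28,410.79; South Reservoir 34,382.70; Harbor Pavilion 27,306.51.
Held at cap: South Reservoir ($19,250); balance $70,850 reallocated over remaining residents 6,307.
Redistributed shares: Lower Annex 36,127.10 → $36,130; Harbor Pavilion 34,722.90 → $34,720.

Lower Annex: $36,130 | South Reservoir: $19,250 | Harbor Pavilion: $34,720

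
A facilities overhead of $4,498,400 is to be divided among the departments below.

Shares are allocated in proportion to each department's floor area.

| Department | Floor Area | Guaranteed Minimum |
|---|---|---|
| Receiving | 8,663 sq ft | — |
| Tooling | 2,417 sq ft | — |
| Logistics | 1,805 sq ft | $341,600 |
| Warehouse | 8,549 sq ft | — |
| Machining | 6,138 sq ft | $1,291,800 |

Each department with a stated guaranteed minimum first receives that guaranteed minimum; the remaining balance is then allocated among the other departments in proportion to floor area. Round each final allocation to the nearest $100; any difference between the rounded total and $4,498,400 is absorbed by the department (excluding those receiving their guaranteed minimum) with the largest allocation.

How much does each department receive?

Guaranteed amounts: Logistics $341,600; Machining $1,291,800. Residual $2,865,000.
Residual split over remaining floor area 19,629: Receiving 1,264,429.93 → $1,264,400; Tooling 352,779.31 → $352,800; Warehouse 1,247,790.77 → $1,247,800.

Receiving: $1,264,400 · Tooling: $352,800 · Logistics: $341,600 · Warehouse: $1,247,800 · Machining: $1,291,800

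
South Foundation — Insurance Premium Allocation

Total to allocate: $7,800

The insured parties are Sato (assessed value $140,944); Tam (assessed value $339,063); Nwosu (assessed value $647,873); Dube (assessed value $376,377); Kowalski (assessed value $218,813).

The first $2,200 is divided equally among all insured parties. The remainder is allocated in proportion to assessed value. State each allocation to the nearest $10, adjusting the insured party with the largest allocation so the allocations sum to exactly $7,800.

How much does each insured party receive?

First tranche $2,200 split equally: $440 each.
Remainder $5,600 by assessed value (total 1,723,070): Sato 458.07 → $460; Tam 1,101.96 → $1,100; Nwosu 2,105.60 → $2,110; Dube 1,223.23 → $1,220; Kowalski 711.15 → $710.
Totals: Sato $440 + $460 = $900; Tam $440 + $1,100 = $1,540; Nwosu $440 + $2,110 = $2,550; Dube $440 + $1,220 = $1,660; Kowalski $440 + $710 = $1,150.

Sato: $900 · Tam: $1,540 · Nwosu: $2,550 · Dube: $1,660 · Kowalski: $1,150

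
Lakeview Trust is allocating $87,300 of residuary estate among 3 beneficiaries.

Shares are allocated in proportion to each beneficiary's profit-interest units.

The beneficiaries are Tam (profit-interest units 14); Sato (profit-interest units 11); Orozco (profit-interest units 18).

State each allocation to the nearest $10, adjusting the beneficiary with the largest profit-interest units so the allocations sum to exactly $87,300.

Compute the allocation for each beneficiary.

Tam: $28,420 | Sato: $22,330 | Orozco: $36,550

Combined profit-interest units = 14 + 11 + 18 = 43.
Proportional shares: Tam 28,423.26; Sato 22,332.56; Orozco 36,544.19.
Rounded to nearest $10: Tam $28,420; Sato $22,330; Orozco $36,540. Sum = $87,290.
Difference $87,300 − $87,290 = +$10 applied to largest profit-interest units (Orozco): Orozco becomes $36,550.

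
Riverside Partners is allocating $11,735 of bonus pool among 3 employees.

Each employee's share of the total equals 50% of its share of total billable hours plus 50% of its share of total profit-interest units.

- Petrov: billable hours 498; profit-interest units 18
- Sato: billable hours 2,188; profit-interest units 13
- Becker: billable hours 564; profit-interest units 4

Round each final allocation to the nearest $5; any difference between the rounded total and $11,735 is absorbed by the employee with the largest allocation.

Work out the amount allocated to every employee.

Petrov: $3,915 · Sato: $6,130 · Becker: $1,690

Billable hours total 3,250; profit-interest units total 35.
Blended shares (50% billable hours + 50% profit-interest units): Petrov 0.3338; Sato 0.5223; Becker 0.1439.
Proportional shares: Petrov 3,916.65; Sato 6,129.54; Becker 1,688.81.
After rounding ($5): Petrov $3,915; Sato $6,130; Becker $1,690. Sum = $11,735.
Sum already equals the total — no adjustment.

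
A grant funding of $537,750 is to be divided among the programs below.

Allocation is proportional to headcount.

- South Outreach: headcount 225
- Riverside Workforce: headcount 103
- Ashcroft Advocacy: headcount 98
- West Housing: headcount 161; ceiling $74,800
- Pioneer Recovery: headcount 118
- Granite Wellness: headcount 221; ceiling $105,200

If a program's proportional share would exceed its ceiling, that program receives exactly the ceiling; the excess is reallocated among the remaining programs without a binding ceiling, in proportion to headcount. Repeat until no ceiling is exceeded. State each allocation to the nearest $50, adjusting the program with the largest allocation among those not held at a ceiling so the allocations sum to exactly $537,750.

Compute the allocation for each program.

Headcount total: 926.
Unconstrained shares: South Outreach 130,662.80; Riverside Workforce 59,814.52; Ashcroft Advocacy 56,910.91; West Housing 93,496.49; Pioneer Recovery 68,525.38; Granite Wellness 128,339.90.
Cap binds for West Housing ($74,800), Granite Wellness ($105,200); remaining pool $357,750 reallocated over remaining headcount 544.
Redistributed shares: South Outreach 147,966.45 → $147,950; Riverside Workforce 67,735.75 → $67,750; Ashcroft Advocacy 64,447.61 → $64,450; Pioneer Recovery 77,600.18 → $77,600.

South Outreach: $147,950; Riverside Workforce: $67,750; Ashcroft Advocacy: $64,450; West Housing: $74,800; Pioneer Recovery: $77,600; Granite Wellness: $105,200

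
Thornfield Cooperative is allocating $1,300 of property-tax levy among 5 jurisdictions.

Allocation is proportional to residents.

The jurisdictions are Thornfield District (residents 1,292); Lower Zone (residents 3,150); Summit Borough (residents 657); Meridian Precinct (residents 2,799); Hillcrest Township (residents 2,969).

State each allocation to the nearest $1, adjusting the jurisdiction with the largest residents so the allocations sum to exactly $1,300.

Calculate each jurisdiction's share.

Total residents = 10,867.
Unrounded shares: Thornfield District 1,292/10,867 × $1,300 = 154.56; Lower Zone 3,150/10,867 × $1,300 = 376.83; Summit Borough 657/10,867 × $1,300 = 78.60; Meridian Precinct 2,799/10,867 × $1,300 = 334.84; Hillcrest Township 2,969/10,867 × $1,300 = 355.18.
Rounded to nearest $1: Thornfield District $155; Lower Zone $377; Summit Borough $79; Meridian Precinct $335; Hillcrest Township $355. Sum = $1,301.
Difference $1,300 − $1,301 = −$1 applied to largest residents (Lower Zone): Lower Zone becomes $376.

Thornfield District: $155 · Lower Zone: $376 · Summit Borough: $79 · Meridian Precinct: $335 · Hillcrest Township: $355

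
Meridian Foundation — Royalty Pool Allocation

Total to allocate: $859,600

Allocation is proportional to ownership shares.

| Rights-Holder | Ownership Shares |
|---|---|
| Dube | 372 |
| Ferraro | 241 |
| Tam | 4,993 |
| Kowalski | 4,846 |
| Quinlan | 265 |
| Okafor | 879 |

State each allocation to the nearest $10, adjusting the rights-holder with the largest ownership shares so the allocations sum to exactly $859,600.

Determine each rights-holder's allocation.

Dube: $27,580 · Ferraro: $17,870 · Tam: $370,120 · Kowalski: $359,230 · Quinlan: $19,640 · Okafor: $65,160

Sum of ownership shares: 11,596.
Proportional shares: Dube 372/11,596 × $859,600 = 27,575.99; Ferraro 241/11,596 × $859,600 = 17,865.09; Tam 4,993/11,596 × $859,600 = 370,126.15; Kowalski 4,846/11,596 × $859,600 = 359,229.18; Quinlan 265/11,596 × $859,600 = 19,644.19; Okafor 879/11,596 × $859,600 = 65,159.40.
After rounding ($10): Dube $27,580; Ferraro $17,870; Tam $370,130; Kowalski $359,230; Quinlan $19,640; Okafor $65,160. Sum = $859,610.
Difference $859,600 − $859,610 = −$10 applied to largest ownership shares (Tam): Tam becomes $370,120.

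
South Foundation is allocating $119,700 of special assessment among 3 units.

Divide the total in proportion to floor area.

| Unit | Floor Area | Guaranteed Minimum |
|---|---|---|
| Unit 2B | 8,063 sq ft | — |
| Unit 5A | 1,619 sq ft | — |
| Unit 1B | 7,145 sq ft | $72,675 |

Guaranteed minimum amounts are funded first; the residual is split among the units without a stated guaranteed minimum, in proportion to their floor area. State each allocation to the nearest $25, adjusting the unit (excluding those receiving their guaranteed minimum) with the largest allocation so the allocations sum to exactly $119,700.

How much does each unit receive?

Fund the minimums — Unit 1B $72,675. Balance $47,025.
Balance split over remaining floor area 9,682: Unit 2B 39,161.60 → $39,150; Unit 5A 7,863.40 → $7,875.

Unit 2B: $39,150 · Unit 5A: $7,875 · Unit 1B: $72,675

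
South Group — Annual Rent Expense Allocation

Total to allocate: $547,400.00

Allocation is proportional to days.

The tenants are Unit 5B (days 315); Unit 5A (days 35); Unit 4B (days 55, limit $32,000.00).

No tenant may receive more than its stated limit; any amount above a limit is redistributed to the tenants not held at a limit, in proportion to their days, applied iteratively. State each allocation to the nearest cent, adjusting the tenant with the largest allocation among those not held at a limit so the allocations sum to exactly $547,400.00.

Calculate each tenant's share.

Total days = 405.
Unconstrained shares: Unit 5B 425,755.5556; Unit 5A 47,306.1728; Unit 4B 74,338.2716.
Held at cap: Unit 4B ($32,000.00); residual $515,400.00 reallocated over remaining days 350.
Shares after redistribution: Unit 5B 463,860.0000 → $463,860.00; Unit 5A 51,540.0000 → $51,540.00.

Unit 5B: $463,860.00 | Unit 5A: $51,540.00 | Unit 4B: $32,000.00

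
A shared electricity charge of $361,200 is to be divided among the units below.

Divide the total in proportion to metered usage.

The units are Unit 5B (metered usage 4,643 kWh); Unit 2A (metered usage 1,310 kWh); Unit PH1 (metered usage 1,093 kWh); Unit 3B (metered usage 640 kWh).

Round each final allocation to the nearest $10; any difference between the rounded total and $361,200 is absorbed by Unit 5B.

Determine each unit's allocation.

Unit 5B: $218,190; Unit 2A: $61,560; Unit PH1: $51,370; Unit 3B: $30,080

Sum of metered usage: 7,686.
Pro-rata amounts: Unit 5B 4,643/7,686 × $361,200 = 218,195.63; Unit 2A 1,310/7,686 × $361,200 = 61,562.84; Unit PH1 1,093/7,686 × $361,200 = 51,365.03; Unit 3B 640/7,686 × $361,200 = 30,076.50.
After rounding ($10): Unit 5B $218,200; Unit 2A $61,560; Unit PH1 $51,370; Unit 3B $30,080. Sum = $361,210.
Difference $361,200 − $361,210 = −$10 applied to Unit 5B: Unit 5B becomes $218,190.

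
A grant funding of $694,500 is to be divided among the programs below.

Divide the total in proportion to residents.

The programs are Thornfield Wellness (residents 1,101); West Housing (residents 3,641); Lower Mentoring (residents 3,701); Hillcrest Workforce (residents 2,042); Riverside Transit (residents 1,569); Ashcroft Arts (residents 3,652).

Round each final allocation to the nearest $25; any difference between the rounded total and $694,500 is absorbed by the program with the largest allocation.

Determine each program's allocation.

Thornfield Wellness: $48,675 | West Housing: $161,000 | Lower Mentoring: $163,675 | Hillcrest Workforce: $90,300 | Riverside Transit: $69,375 | Ashcroft Arts: $161,475

Sum of residents: 15,706.
Proportional shares: Thornfield Wellness 1,101/15,706 × $694,500 = 48,684.87; West Housing 3,641/15,706 × $694,500 = 161,000.54; Lower Mentoring 3,701/15,706 × $694,500 = 163,653.67; Hillcrest Workforce 2,042/15,706 × $694,500 = 90,294.73; Riverside Transit 1,569/15,706 × $694,500 = 69,379.25; Ashcroft Arts 3,652/15,706 × $694,500 = 161,486.95.
After rounding ($25): Thornfield Wellness $48,675; West Housing $161,000; Lower Mentoring $163,650; Hillcrest Workforce $90,300; Riverside Transit $69,375; Ashcroft Arts $161,475. Sum = $694,475.
Difference $694,500 − $694,475 = +$25 applied to largest allocation (Lower Mentoring): Lower Mentoring becomes $163,675.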